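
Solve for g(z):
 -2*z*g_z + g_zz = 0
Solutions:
 g(z) = C1 + C2*erfi(z)


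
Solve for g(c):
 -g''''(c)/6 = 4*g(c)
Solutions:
 g(c) = (C1*sin(6^(1/4)*c) + C2*cos(6^(1/4)*c))*exp(-6^(1/4)*c) + (C3*sin(6^(1/4)*c) + C4*cos(6^(1/4)*c))*exp(6^(1/4)*c)


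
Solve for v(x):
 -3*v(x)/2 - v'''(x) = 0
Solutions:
 v(x) = C3*exp(-2^(2/3)*3^(1/3)*x/2) + (C1*sin(2^(2/3)*3^(5/6)*x/4) + C2*cos(2^(2/3)*3^(5/6)*x/4))*exp(2^(2/3)*3^(1/3)*x/4)


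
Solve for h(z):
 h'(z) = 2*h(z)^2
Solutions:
 h(z) = -1/(C1 + 2*z)


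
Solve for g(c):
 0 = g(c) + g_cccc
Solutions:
 g(c) = (C1*sin(sqrt(2)*c/2) + C2*cos(sqrt(2)*c/2))*exp(-sqrt(2)*c/2) + (C3*sin(sqrt(2)*c/2) + C4*cos(sqrt(2)*c/2))*exp(sqrt(2)*c/2)


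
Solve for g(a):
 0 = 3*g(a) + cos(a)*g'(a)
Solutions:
 g(a) = C1*(sin(a) - 1)^(3/2)/(sin(a) + 1)^(3/2)


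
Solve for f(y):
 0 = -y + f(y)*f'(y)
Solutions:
 f(y) = -sqrt(C1 + y^2)
 f(y) = sqrt(C1 + y^2)


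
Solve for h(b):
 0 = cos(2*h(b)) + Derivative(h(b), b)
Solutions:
 h(b) = -asin((C1 + exp(4*b))/(C1 - exp(4*b)))/2 + pi/2
 h(b) = asin((C1 + exp(4*b))/(C1 - exp(4*b)))/2


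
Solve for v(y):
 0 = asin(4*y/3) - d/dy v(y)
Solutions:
 v(y) = C1 + y*asin(4*y/3) + sqrt(9 - 16*y^2)/4


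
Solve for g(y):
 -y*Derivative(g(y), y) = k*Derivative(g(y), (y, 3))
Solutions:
 g(y) = C1 + Integral(C2*airyai(y*(-1/k)^(1/3)) + C3*airybi(y*(-1/k)^(1/3)), y)


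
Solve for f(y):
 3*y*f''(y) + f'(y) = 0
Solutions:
 f(y) = C1 + C2*y^(2/3)


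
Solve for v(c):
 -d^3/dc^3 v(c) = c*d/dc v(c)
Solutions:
 v(c) = C1 + Integral(C2*airyai(-c) + C3*airybi(-c), c)


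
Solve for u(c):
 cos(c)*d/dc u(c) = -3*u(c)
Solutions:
 u(c) = C1*(sin(c) - 1)^(3/2)/(sin(c) + 1)^(3/2)


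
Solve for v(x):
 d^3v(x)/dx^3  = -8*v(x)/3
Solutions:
 v(x) = C3*exp(-2*3^(2/3)*x/3) + (C1*sin(3^(1/6)*x) + C2*cos(3^(1/6)*x))*exp(3^(2/3)*x/3)


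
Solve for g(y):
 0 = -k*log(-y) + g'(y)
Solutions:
 g(y) = C1 + k*y*log(-y) - k*y


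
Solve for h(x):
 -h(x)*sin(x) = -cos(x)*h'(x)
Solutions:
 h(x) = C1/cos(x)


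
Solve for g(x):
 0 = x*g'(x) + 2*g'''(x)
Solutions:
 g(x) = C1 + Integral(C2*airyai(-2^(2/3)*x/2) + C3*airybi(-2^(2/3)*x/2), x)


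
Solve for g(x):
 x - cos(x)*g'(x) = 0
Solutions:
 g(x) = C1 + Integral(x/cos(x), x)


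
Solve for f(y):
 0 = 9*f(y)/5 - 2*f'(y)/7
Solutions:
 f(y) = C1*exp(63*y/10)


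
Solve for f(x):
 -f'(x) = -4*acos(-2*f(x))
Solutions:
 Integral(1/acos(-2*_y), (_y, f(x))) = C1 + 4*x


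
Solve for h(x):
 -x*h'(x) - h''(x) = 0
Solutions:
 h(x) = C1 + C2*erf(sqrt(2)*x/2)


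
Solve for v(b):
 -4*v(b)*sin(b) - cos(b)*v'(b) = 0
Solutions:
 v(b) = C1*cos(b)^4


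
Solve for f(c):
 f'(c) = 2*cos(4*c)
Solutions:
 f(c) = C1 + sin(4*c)/2


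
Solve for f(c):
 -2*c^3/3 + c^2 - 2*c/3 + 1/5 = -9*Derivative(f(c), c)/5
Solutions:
 f(c) = C1 + 5*c^4/54 - 5*c^3/27 + 5*c^2/27 - c/9


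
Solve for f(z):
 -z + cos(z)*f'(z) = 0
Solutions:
 f(z) = C1 + Integral(z/cos(z), z)


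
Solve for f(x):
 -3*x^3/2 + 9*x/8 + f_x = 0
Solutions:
 f(x) = C1 + 3*x^4/8 - 9*x^2/16


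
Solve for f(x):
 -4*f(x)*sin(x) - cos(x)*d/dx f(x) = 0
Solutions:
 f(x) = C1*cos(x)^4


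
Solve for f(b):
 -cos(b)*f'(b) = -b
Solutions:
 f(b) = C1 + Integral(b/cos(b), b)


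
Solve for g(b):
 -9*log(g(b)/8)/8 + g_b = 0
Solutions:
 8*Integral(1/(-log(_y) + 3*log(2)), (_y, g(b)))/9 = C1 - b


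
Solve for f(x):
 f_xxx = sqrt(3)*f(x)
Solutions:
 f(x) = C3*exp(3^(1/6)*x) + (C1*sin(3^(2/3)*x/2) + C2*cos(3^(2/3)*x/2))*exp(-3^(1/6)*x/2)


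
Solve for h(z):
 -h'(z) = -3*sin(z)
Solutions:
 h(z) = C1 - 3*cos(z)


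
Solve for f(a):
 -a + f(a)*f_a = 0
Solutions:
 f(a) = -sqrt(C1 + a^2)
 f(a) = sqrt(C1 + a^2)


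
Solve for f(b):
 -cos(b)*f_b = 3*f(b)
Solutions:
 f(b) = C1*(sin(b) - 1)^(3/2)/(sin(b) + 1)^(3/2)


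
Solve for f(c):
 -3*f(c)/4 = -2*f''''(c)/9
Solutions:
 f(c) = C1*exp(-2^(1/4)*3^(3/4)*c/2) + C2*exp(2^(1/4)*3^(3/4)*c/2) + C3*sin(2^(1/4)*3^(3/4)*c/2) + C4*cos(2^(1/4)*3^(3/4)*c/2)


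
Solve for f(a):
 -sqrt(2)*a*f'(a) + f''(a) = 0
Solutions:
 f(a) = C1 + C2*erfi(2^(3/4)*a/2)


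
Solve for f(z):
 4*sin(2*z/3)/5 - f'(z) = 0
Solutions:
 f(z) = C1 - 6*cos(2*z/3)/5


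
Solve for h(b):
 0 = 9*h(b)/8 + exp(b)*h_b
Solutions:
 h(b) = C1*exp(9*exp(-b)/8)


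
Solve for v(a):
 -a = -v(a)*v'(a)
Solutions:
 v(a) = -sqrt(C1 + a^2)
 v(a) = sqrt(C1 + a^2)


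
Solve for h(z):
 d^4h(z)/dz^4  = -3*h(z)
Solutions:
 h(z) = (C1*sin(sqrt(2)*3^(1/4)*z/2) + C2*cos(sqrt(2)*3^(1/4)*z/2))*exp(-sqrt(2)*3^(1/4)*z/2) + (C3*sin(sqrt(2)*3^(1/4)*z/2) + C4*cos(sqrt(2)*3^(1/4)*z/2))*exp(sqrt(2)*3^(1/4)*z/2)


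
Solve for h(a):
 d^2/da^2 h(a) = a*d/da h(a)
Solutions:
 h(a) = C1 + C2*erfi(sqrt(2)*a/2)


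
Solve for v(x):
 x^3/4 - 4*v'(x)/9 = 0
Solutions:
 v(x) = C1 + 9*x^4/64


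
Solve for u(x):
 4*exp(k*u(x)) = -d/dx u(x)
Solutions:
 u(x) = Piecewise((log(1/(C1*k + 4*k*x))/k, Ne(k, 0)), (nan, True))
 u(x) = Piecewise((C1 - 4*x, Eq(k, 0)), (nan, True))


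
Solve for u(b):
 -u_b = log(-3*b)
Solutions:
 u(b) = C1 - b*log(-b) + b*(1 - log(3))


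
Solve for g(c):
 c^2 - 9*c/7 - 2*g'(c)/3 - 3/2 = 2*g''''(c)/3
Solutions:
 g(c) = C1 + C4*exp(-c) + c^3/2 - 27*c^2/28 - 9*c/4 + (C2*sin(sqrt(3)*c/2) + C3*cos(sqrt(3)*c/2))*exp(c/2)


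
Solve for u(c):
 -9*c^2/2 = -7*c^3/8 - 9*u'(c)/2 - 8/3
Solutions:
 u(c) = C1 - 7*c^4/144 + c^3/3 - 16*c/27


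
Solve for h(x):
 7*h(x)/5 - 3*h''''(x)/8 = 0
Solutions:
 h(x) = C1*exp(-15^(3/4)*56^(1/4)*x/15) + C2*exp(15^(3/4)*56^(1/4)*x/15) + C3*sin(15^(3/4)*56^(1/4)*x/15) + C4*cos(15^(3/4)*56^(1/4)*x/15)


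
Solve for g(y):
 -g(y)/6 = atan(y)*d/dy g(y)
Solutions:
 g(y) = C1*exp(-Integral(1/atan(y), y)/6)


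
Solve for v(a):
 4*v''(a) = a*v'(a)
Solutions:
 v(a) = C1 + C2*erfi(sqrt(2)*a/4)


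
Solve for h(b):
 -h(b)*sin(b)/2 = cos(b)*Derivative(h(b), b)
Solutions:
 h(b) = C1*sqrt(cos(b))


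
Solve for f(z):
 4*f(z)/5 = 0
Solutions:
 f(z) = 0


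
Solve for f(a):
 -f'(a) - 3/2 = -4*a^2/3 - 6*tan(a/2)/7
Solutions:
 f(a) = C1 + 4*a^3/9 - 3*a/2 - 12*log(cos(a/2))/7


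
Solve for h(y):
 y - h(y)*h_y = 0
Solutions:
 h(y) = -sqrt(C1 + y^2)
 h(y) = sqrt(C1 + y^2)


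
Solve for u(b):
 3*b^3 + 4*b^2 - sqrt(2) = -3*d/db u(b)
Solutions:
 u(b) = C1 - b^4/4 - 4*b^3/9 + sqrt(2)*b/3


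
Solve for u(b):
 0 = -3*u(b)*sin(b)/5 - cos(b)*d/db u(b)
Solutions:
 u(b) = C1*cos(b)^(3/5)


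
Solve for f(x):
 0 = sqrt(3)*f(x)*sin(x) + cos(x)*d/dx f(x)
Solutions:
 f(x) = C1*cos(x)^(sqrt(3))


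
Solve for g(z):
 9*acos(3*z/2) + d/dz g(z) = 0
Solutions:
 g(z) = C1 - 9*z*acos(3*z/2) + 3*sqrt(4 - 9*z^2)


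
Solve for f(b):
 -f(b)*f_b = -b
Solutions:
 f(b) = -sqrt(C1 + b^2)
 f(b) = sqrt(C1 + b^2)


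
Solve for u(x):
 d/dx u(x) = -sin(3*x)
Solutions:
 u(x) = C1 + cos(3*x)/3


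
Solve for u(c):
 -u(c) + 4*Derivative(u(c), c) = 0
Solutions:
 u(c) = C1*exp(c/4)


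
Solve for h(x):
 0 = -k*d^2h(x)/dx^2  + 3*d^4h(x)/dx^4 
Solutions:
 h(x) = C1 + C2*x + C3*exp(-sqrt(3)*sqrt(k)*x/3) + C4*exp(sqrt(3)*sqrt(k)*x/3)


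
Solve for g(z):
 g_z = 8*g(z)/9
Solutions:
 g(z) = C1*exp(8*z/9)


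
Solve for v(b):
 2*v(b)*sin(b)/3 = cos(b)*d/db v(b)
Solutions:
 v(b) = C1/cos(b)^(2/3)


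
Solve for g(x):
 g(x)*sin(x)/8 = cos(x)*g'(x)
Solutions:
 g(x) = C1/cos(x)^(1/8)


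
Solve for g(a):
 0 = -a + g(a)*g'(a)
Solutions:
 g(a) = -sqrt(C1 + a^2)
 g(a) = sqrt(C1 + a^2)


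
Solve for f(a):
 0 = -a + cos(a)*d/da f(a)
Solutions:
 f(a) = C1 + Integral(a/cos(a), a)


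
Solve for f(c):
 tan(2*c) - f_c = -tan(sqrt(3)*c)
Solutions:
 f(c) = C1 - log(cos(2*c))/2 - sqrt(3)*log(cos(sqrt(3)*c))/3


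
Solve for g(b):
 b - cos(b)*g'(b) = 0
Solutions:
 g(b) = C1 + Integral(b/cos(b), b)


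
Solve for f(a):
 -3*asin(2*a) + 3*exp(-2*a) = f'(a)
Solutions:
 f(a) = C1 - 3*a*asin(2*a) - 3*sqrt(1 - 4*a^2)/2 - 3*exp(-2*a)/2


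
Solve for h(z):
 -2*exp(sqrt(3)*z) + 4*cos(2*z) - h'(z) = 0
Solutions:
 h(z) = C1 - 2*sqrt(3)*exp(sqrt(3)*z)/3 + 2*sin(2*z)


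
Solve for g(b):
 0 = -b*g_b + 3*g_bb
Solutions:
 g(b) = C1 + C2*erfi(sqrt(6)*b/6)


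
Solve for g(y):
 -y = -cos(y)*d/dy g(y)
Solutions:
 g(y) = C1 + Integral(y/cos(y), y)


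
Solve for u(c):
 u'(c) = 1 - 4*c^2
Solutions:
 u(c) = C1 - 4*c^3/3 + c


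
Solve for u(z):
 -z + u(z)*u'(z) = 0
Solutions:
 u(z) = -sqrt(C1 + z^2)
 u(z) = sqrt(C1 + z^2)


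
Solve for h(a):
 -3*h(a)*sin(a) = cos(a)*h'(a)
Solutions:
 h(a) = C1*cos(a)^3


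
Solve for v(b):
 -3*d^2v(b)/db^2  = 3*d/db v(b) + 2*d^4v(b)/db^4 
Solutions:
 v(b) = C1 + C2*exp(-2^(1/3)*b*(-(3 + sqrt(11))^(1/3) + 2^(1/3)/(3 + sqrt(11))^(1/3))/4)*sin(2^(1/3)*sqrt(3)*b*(2^(1/3)/(3 + sqrt(11))^(1/3) + (3 + sqrt(11))^(1/3))/4) + C3*exp(-2^(1/3)*b*(-(3 + sqrt(11))^(1/3) + 2^(1/3)/(3 + sqrt(11))^(1/3))/4)*cos(2^(1/3)*sqrt(3)*b*(2^(1/3)/(3 + sqrt(11))^(1/3) + (3 + sqrt(11))^(1/3))/4) + C4*exp(2^(1/3)*b*(-(3 + sqrt(11))^(1/3) + 2^(1/3)/(3 + sqrt(11))^(1/3))/2)


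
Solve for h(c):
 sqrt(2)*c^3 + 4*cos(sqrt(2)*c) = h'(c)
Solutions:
 h(c) = C1 + sqrt(2)*c^4/4 + 2*sqrt(2)*sin(sqrt(2)*c)


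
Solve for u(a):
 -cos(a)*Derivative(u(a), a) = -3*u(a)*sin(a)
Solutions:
 u(a) = C1/cos(a)^3


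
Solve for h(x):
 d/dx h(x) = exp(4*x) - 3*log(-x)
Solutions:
 h(x) = C1 - 3*x*log(-x) + 3*x + exp(4*x)/4


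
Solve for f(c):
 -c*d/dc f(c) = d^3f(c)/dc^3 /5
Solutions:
 f(c) = C1 + Integral(C2*airyai(-5^(1/3)*c) + C3*airybi(-5^(1/3)*c), c)


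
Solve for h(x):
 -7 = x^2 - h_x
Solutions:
 h(x) = C1 + x^3/3 + 7*x


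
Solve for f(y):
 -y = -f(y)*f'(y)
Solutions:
 f(y) = -sqrt(C1 + y^2)
 f(y) = sqrt(C1 + y^2)


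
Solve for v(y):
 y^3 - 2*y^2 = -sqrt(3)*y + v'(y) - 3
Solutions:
 v(y) = C1 + y^4/4 - 2*y^3/3 + sqrt(3)*y^2/2 + 3*y


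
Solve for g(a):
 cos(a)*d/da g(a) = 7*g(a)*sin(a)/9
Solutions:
 g(a) = C1/cos(a)^(7/9)


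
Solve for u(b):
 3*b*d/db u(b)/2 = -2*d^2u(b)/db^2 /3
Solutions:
 u(b) = C1 + C2*erf(3*sqrt(2)*b/4)


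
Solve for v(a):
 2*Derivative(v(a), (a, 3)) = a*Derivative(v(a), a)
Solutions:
 v(a) = C1 + Integral(C2*airyai(2^(2/3)*a/2) + C3*airybi(2^(2/3)*a/2), a)


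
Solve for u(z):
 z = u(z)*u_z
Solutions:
 u(z) = -sqrt(C1 + z^2)
 u(z) = sqrt(C1 + z^2)


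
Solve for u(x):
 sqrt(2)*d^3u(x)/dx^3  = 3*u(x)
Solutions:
 u(x) = C3*exp(2^(5/6)*3^(1/3)*x/2) + (C1*sin(6^(5/6)*x/4) + C2*cos(6^(5/6)*x/4))*exp(-2^(5/6)*3^(1/3)*x/4)


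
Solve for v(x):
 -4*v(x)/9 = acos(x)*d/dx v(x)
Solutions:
 v(x) = C1*exp(-4*Integral(1/acos(x), x)/9)


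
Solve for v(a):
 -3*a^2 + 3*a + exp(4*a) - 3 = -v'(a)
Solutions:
 v(a) = C1 + a^3 - 3*a^2/2 + 3*a - exp(4*a)/4


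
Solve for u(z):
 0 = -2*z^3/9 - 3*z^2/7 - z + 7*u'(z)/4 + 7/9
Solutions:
 u(z) = C1 + 2*z^4/63 + 4*z^3/49 + 2*z^2/7 - 4*z/9


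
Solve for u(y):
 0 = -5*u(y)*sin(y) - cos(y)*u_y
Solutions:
 u(y) = C1*cos(y)^5


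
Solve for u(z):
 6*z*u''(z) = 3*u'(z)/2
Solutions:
 u(z) = C1 + C2*z^(5/4)


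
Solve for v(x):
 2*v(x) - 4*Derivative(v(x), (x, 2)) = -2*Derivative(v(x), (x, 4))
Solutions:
 v(x) = (C1 + C2*x)*exp(-x) + (C3 + C4*x)*exp(x)


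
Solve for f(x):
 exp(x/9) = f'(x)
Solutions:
 f(x) = C1 + 9*exp(x/9)


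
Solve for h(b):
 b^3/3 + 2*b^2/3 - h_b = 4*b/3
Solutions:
 h(b) = C1 + b^4/12 + 2*b^3/9 - 2*b^2/3


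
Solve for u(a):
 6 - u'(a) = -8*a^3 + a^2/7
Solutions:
 u(a) = C1 + 2*a^4 - a^3/21 + 6*a


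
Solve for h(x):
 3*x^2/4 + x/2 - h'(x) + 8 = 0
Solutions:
 h(x) = C1 + x^3/4 + x^2/4 + 8*x


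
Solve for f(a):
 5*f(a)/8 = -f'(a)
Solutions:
 f(a) = C1*exp(-5*a/8)


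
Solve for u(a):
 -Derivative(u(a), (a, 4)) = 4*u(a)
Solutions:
 u(a) = (C1*sin(a) + C2*cos(a))*exp(-a) + (C3*sin(a) + C4*cos(a))*exp(a)


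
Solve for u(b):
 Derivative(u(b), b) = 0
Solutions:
 u(b) = C1


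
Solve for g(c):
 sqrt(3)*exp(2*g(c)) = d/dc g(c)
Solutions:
 g(c) = log(-sqrt(-1/(C1 + sqrt(3)*c))) - log(2)/2
 g(c) = log(-1/(C1 + sqrt(3)*c))/2 - log(2)/2


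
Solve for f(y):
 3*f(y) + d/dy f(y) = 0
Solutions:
 f(y) = C1*exp(-3*y)


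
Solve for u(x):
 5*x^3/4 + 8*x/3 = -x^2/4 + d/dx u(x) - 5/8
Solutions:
 u(x) = C1 + 5*x^4/16 + x^3/12 + 4*x^2/3 + 5*x/8


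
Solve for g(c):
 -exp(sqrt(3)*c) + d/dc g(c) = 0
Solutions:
 g(c) = C1 + sqrt(3)*exp(sqrt(3)*c)/3


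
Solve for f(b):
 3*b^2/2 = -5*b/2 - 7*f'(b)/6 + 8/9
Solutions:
 f(b) = C1 - 3*b^3/7 - 15*b^2/14 + 16*b/21


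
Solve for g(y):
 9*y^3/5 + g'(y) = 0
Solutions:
 g(y) = C1 - 9*y^4/20


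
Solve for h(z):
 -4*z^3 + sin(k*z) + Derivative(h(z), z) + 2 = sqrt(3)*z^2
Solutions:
 h(z) = C1 + z^4 + sqrt(3)*z^3/3 - 2*z + cos(k*z)/k


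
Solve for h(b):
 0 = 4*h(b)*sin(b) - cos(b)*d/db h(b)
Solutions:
 h(b) = C1/cos(b)^4


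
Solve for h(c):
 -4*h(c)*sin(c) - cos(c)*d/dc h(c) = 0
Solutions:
 h(c) = C1*cos(c)^4


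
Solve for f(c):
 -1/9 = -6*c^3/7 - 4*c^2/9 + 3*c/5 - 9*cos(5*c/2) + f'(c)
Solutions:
 f(c) = C1 + 3*c^4/14 + 4*c^3/27 - 3*c^2/10 - c/9 + 18*sin(5*c/2)/5


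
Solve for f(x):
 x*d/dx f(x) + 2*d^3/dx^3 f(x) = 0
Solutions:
 f(x) = C1 + Integral(C2*airyai(-2^(2/3)*x/2) + C3*airybi(-2^(2/3)*x/2), x)


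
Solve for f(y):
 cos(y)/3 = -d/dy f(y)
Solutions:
 f(y) = C1 - sin(y)/3


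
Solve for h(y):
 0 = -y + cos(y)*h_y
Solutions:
 h(y) = C1 + Integral(y/cos(y), y)


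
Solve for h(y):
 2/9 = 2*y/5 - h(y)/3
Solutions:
 h(y) = 6*y/5 - 2/3


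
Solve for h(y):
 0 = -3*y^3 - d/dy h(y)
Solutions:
 h(y) = C1 - 3*y^4/4


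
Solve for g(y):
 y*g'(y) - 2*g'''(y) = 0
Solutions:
 g(y) = C1 + Integral(C2*airyai(2^(2/3)*y/2) + C3*airybi(2^(2/3)*y/2), y)


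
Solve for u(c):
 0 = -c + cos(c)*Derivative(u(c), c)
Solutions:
 u(c) = C1 + Integral(c/cos(c), c)


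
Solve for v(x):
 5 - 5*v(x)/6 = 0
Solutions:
 v(x) = 6


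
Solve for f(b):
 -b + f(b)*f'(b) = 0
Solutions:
 f(b) = -sqrt(C1 + b^2)
 f(b) = sqrt(C1 + b^2)


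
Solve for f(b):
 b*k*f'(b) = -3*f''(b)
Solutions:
 f(b) = Piecewise((-sqrt(6)*sqrt(pi)*C1*erf(sqrt(6)*b*sqrt(k)/6)/(2*sqrt(k)) - C2, (k > 0) | (k < 0)), (-C1*b - C2, True))


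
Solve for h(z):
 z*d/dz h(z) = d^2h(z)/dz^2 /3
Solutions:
 h(z) = C1 + C2*erfi(sqrt(6)*z/2)


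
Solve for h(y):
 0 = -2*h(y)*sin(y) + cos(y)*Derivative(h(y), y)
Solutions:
 h(y) = C1/cos(y)^2


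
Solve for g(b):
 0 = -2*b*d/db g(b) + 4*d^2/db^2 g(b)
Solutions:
 g(b) = C1 + C2*erfi(b/2)


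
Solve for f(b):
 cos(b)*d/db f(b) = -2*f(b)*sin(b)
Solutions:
 f(b) = C1*cos(b)^2


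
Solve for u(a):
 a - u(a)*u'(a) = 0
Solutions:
 u(a) = -sqrt(C1 + a^2)
 u(a) = sqrt(C1 + a^2)


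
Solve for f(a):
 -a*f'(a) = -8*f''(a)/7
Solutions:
 f(a) = C1 + C2*erfi(sqrt(7)*a/4)


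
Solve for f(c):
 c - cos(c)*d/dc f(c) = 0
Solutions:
 f(c) = C1 + Integral(c/cos(c), c)


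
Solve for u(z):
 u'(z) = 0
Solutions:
 u(z) = C1


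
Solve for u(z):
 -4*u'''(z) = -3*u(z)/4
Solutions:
 u(z) = C3*exp(2^(2/3)*3^(1/3)*z/4) + (C1*sin(2^(2/3)*3^(5/6)*z/8) + C2*cos(2^(2/3)*3^(5/6)*z/8))*exp(-2^(2/3)*3^(1/3)*z/8)


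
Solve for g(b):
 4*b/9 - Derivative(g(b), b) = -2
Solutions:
 g(b) = C1 + 2*b^2/9 + 2*b


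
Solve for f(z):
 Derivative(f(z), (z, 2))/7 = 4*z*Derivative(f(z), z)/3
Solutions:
 f(z) = C1 + C2*erfi(sqrt(42)*z/3)


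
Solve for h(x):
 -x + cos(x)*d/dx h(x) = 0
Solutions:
 h(x) = C1 + Integral(x/cos(x), x)


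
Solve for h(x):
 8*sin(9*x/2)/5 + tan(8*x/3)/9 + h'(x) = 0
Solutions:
 h(x) = C1 + log(cos(8*x/3))/24 + 16*cos(9*x/2)/45


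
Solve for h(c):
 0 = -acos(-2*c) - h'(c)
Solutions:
 h(c) = C1 - c*acos(-2*c) - sqrt(1 - 4*c^2)/2


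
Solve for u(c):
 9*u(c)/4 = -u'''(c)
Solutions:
 u(c) = C3*exp(-2^(1/3)*3^(2/3)*c/2) + (C1*sin(3*2^(1/3)*3^(1/6)*c/4) + C2*cos(3*2^(1/3)*3^(1/6)*c/4))*exp(2^(1/3)*3^(2/3)*c/4)


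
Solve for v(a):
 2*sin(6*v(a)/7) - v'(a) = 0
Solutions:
 -2*a + 7*log(cos(6*v(a)/7) - 1)/12 - 7*log(cos(6*v(a)/7) + 1)/12 = C1


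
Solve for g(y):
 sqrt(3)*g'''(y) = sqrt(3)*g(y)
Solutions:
 g(y) = C3*exp(y) + (C1*sin(sqrt(3)*y/2) + C2*cos(sqrt(3)*y/2))*exp(-y/2)


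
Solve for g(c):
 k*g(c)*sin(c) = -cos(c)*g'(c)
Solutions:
 g(c) = C1*exp(k*log(cos(c)))


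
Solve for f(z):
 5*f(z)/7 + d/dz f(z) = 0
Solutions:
 f(z) = C1*exp(-5*z/7)


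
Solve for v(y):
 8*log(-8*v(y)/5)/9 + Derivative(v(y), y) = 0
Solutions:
 9*Integral(1/(log(-_y) - log(5) + 3*log(2)), (_y, v(y)))/8 = C1 - y


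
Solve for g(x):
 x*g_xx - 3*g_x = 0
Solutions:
 g(x) = C1 + C2*x^4


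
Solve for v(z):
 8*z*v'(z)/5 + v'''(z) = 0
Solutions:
 v(z) = C1 + Integral(C2*airyai(-2*5^(2/3)*z/5) + C3*airybi(-2*5^(2/3)*z/5), z)


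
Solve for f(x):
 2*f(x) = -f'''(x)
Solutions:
 f(x) = C3*exp(-2^(1/3)*x) + (C1*sin(2^(1/3)*sqrt(3)*x/2) + C2*cos(2^(1/3)*sqrt(3)*x/2))*exp(2^(1/3)*x/2)


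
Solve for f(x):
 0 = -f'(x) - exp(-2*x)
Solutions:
 f(x) = C1 + exp(-2*x)/2


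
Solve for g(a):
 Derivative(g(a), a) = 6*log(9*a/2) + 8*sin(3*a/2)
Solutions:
 g(a) = C1 + 6*a*log(a) - 6*a - 6*a*log(2) + 12*a*log(3) - 16*cos(3*a/2)/3


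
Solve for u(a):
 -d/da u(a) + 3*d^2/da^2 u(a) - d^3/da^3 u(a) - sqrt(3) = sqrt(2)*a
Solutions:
 u(a) = C1 + C2*exp(a*(3 - sqrt(5))/2) + C3*exp(a*(sqrt(5) + 3)/2) - sqrt(2)*a^2/2 - 3*sqrt(2)*a - sqrt(3)*a


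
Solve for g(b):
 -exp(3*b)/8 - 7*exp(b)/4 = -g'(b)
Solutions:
 g(b) = C1 + exp(3*b)/24 + 7*exp(b)/4


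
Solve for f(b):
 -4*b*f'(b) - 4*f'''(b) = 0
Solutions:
 f(b) = C1 + Integral(C2*airyai(-b) + C3*airybi(-b), b)


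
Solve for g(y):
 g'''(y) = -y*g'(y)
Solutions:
 g(y) = C1 + Integral(C2*airyai(-y) + C3*airybi(-y), y)


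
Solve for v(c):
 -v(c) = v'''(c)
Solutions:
 v(c) = C3*exp(-c) + (C1*sin(sqrt(3)*c/2) + C2*cos(sqrt(3)*c/2))*exp(c/2)


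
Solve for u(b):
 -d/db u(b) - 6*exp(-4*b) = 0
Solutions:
 u(b) = C1 + 3*exp(-4*b)/2


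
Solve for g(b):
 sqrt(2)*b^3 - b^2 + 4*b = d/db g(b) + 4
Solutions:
 g(b) = C1 + sqrt(2)*b^4/4 - b^3/3 + 2*b^2 - 4*b


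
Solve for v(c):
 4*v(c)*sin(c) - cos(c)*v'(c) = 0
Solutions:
 v(c) = C1/cos(c)^4


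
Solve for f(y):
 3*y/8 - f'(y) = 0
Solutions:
 f(y) = C1 + 3*y^2/16


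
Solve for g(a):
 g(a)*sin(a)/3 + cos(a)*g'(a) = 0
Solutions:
 g(a) = C1*cos(a)^(1/3)


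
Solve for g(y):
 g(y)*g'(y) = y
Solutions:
 g(y) = -sqrt(C1 + y^2)
 g(y) = sqrt(C1 + y^2)


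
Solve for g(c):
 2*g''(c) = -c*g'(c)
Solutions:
 g(c) = C1 + C2*erf(c/2)


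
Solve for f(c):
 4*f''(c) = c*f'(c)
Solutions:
 f(c) = C1 + C2*erfi(sqrt(2)*c/4)


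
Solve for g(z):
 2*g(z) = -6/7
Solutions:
 g(z) = -3/7


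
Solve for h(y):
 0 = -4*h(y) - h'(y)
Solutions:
 h(y) = C1*exp(-4*y)


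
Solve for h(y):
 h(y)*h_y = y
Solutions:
 h(y) = -sqrt(C1 + y^2)
 h(y) = sqrt(C1 + y^2)


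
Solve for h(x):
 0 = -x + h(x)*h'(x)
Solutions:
 h(x) = -sqrt(C1 + x^2)
 h(x) = sqrt(C1 + x^2)


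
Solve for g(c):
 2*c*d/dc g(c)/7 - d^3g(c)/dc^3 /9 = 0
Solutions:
 g(c) = C1 + Integral(C2*airyai(18^(1/3)*7^(2/3)*c/7) + C3*airybi(18^(1/3)*7^(2/3)*c/7), c)


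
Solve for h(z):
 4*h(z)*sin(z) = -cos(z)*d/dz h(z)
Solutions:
 h(z) = C1*cos(z)^4


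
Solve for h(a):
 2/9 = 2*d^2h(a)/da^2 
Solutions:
 h(a) = C1 + C2*a + a^2/18


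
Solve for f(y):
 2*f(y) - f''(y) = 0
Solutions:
 f(y) = C1*exp(-sqrt(2)*y) + C2*exp(sqrt(2)*y)


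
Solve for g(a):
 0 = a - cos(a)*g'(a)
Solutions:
 g(a) = C1 + Integral(a/cos(a), a)


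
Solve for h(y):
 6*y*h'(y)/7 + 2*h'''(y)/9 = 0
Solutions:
 h(y) = C1 + Integral(C2*airyai(-3*7^(2/3)*y/7) + C3*airybi(-3*7^(2/3)*y/7), y)


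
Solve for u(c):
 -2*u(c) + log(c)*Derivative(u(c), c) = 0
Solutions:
 u(c) = C1*exp(2*li(c))


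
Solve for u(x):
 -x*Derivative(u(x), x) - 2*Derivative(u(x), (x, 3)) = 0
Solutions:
 u(x) = C1 + Integral(C2*airyai(-2^(2/3)*x/2) + C3*airybi(-2^(2/3)*x/2), x)


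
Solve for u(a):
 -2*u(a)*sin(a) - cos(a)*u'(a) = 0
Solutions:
 u(a) = C1*cos(a)^2


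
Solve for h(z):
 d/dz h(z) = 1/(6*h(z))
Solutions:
 h(z) = -sqrt(C1 + 3*z)/3
 h(z) = sqrt(C1 + 3*z)/3


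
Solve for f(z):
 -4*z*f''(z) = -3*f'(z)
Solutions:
 f(z) = C1 + C2*z^(7/4)


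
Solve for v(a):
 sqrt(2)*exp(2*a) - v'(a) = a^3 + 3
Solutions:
 v(a) = C1 - a^4/4 - 3*a + sqrt(2)*exp(2*a)/2


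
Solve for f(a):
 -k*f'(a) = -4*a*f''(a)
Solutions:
 f(a) = C1 + a^(re(k)/4 + 1)*(C2*sin(log(a)*Abs(im(k))/4) + C3*cos(log(a)*im(k)/4))


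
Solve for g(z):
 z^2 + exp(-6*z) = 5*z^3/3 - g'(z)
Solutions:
 g(z) = C1 + 5*z^4/12 - z^3/3 + exp(-6*z)/6


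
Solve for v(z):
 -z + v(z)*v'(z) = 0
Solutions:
 v(z) = -sqrt(C1 + z^2)
 v(z) = sqrt(C1 + z^2)


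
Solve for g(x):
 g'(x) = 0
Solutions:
 g(x) = C1


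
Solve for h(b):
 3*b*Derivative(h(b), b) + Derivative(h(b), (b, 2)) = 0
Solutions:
 h(b) = C1 + C2*erf(sqrt(6)*b/2)


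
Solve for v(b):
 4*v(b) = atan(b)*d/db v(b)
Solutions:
 v(b) = C1*exp(4*Integral(1/atan(b), b))


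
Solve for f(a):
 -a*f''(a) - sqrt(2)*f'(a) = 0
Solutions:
 f(a) = C1 + C2*a^(1 - sqrt(2))


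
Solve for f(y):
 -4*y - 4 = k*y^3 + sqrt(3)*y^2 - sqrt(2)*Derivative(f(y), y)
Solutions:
 f(y) = C1 + sqrt(2)*k*y^4/8 + sqrt(6)*y^3/6 + sqrt(2)*y^2 + 2*sqrt(2)*y


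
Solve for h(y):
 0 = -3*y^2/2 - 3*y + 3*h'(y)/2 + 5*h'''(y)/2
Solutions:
 h(y) = C1 + C2*sin(sqrt(15)*y/5) + C3*cos(sqrt(15)*y/5) + y^3/3 + y^2 - 10*y/3


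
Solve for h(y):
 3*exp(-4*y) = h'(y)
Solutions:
 h(y) = C1 - 3*exp(-4*y)/4


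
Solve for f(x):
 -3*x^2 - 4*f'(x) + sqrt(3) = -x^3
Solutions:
 f(x) = C1 + x^4/16 - x^3/4 + sqrt(3)*x/4


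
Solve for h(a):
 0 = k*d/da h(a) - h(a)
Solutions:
 h(a) = C1*exp(a/k)


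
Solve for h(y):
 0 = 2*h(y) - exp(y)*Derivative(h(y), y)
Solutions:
 h(y) = C1*exp(-2*exp(-y))


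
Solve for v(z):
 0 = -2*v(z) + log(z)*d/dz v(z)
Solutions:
 v(z) = C1*exp(2*li(z))


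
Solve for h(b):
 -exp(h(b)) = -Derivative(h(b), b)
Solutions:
 h(b) = log(-1/(C1 + b))


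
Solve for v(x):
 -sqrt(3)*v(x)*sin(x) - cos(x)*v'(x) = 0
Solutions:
 v(x) = C1*cos(x)^(sqrt(3))


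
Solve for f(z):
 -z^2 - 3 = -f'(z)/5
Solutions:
 f(z) = C1 + 5*z^3/3 + 15*z


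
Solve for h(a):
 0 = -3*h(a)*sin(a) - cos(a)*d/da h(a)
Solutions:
 h(a) = C1*cos(a)^3


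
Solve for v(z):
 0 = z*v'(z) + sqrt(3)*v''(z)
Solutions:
 v(z) = C1 + C2*erf(sqrt(2)*3^(3/4)*z/6)


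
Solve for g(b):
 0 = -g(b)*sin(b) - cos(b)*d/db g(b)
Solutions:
 g(b) = C1*cos(b)


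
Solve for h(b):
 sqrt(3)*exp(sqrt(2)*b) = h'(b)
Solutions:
 h(b) = C1 + sqrt(6)*exp(sqrt(2)*b)/2


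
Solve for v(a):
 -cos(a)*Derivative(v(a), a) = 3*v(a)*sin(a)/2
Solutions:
 v(a) = C1*cos(a)^(3/2)


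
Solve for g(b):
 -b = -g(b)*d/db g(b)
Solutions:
 g(b) = -sqrt(C1 + b^2)
 g(b) = sqrt(C1 + b^2)


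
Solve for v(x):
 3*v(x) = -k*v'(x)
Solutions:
 v(x) = C1*exp(-3*x/k)


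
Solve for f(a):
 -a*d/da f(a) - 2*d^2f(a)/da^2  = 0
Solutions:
 f(a) = C1 + C2*erf(a/2)


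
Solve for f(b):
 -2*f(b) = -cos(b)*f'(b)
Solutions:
 f(b) = C1*(sin(b) + 1)/(sin(b) - 1)


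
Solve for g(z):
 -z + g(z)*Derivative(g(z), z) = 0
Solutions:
 g(z) = -sqrt(C1 + z^2)
 g(z) = sqrt(C1 + z^2)


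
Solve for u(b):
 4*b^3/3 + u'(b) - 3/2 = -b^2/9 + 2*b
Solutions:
 u(b) = C1 - b^4/3 - b^3/27 + b^2 + 3*b/2


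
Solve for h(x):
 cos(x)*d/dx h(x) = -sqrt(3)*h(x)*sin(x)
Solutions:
 h(x) = C1*cos(x)^(sqrt(3))


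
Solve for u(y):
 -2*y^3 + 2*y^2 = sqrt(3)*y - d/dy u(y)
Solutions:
 u(y) = C1 + y^4/2 - 2*y^3/3 + sqrt(3)*y^2/2


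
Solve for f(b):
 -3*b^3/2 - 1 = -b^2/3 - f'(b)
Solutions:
 f(b) = C1 + 3*b^4/8 - b^3/9 + b


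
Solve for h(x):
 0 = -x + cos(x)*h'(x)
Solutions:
 h(x) = C1 + Integral(x/cos(x), x)


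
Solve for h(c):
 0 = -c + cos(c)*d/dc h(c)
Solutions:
 h(c) = C1 + Integral(c/cos(c), c)


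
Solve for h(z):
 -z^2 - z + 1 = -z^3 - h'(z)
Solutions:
 h(z) = C1 - z^4/4 + z^3/3 + z^2/2 - z


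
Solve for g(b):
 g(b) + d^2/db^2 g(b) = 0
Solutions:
 g(b) = C1*sin(b) + C2*cos(b)


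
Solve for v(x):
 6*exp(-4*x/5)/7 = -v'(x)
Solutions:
 v(x) = C1 + 15*exp(-4*x/5)/14


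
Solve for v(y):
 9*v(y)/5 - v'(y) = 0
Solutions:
 v(y) = C1*exp(9*y/5)


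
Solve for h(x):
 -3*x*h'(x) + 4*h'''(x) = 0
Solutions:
 h(x) = C1 + Integral(C2*airyai(6^(1/3)*x/2) + C3*airybi(6^(1/3)*x/2), x)


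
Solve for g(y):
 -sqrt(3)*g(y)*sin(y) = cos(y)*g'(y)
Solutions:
 g(y) = C1*cos(y)^(sqrt(3))


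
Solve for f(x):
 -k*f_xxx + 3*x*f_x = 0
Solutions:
 f(x) = C1 + Integral(C2*airyai(3^(1/3)*x*(1/k)^(1/3)) + C3*airybi(3^(1/3)*x*(1/k)^(1/3)), x)


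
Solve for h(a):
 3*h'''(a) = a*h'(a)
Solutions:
 h(a) = C1 + Integral(C2*airyai(3^(2/3)*a/3) + C3*airybi(3^(2/3)*a/3), a)


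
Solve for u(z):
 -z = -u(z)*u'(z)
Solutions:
 u(z) = -sqrt(C1 + z^2)
 u(z) = sqrt(C1 + z^2)


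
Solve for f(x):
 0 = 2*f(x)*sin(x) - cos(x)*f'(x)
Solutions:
 f(x) = C1/cos(x)^2


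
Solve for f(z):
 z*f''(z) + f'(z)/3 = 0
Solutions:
 f(z) = C1 + C2*z^(2/3)


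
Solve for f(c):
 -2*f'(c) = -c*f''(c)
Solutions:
 f(c) = C1 + C2*c^3


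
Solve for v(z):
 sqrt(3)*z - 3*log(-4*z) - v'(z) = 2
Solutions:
 v(z) = C1 + sqrt(3)*z^2/2 - 3*z*log(-z) + z*(1 - 6*log(2))


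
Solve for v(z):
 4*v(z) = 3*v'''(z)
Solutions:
 v(z) = C3*exp(6^(2/3)*z/3) + (C1*sin(2^(2/3)*3^(1/6)*z/2) + C2*cos(2^(2/3)*3^(1/6)*z/2))*exp(-6^(2/3)*z/6)


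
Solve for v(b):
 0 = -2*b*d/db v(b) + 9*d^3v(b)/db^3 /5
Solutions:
 v(b) = C1 + Integral(C2*airyai(30^(1/3)*b/3) + C3*airybi(30^(1/3)*b/3), b)


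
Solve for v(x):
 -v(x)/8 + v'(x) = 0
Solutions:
 v(x) = C1*exp(x/8)


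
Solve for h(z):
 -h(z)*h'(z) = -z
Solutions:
 h(z) = -sqrt(C1 + z^2)
 h(z) = sqrt(C1 + z^2)


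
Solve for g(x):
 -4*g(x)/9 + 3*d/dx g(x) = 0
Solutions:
 g(x) = C1*exp(4*x/27)


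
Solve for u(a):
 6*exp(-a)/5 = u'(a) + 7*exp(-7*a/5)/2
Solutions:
 u(a) = C1 - 6*exp(-a)/5 + 5*exp(-7*a/5)/2


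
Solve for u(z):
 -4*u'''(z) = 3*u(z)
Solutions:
 u(z) = C3*exp(-6^(1/3)*z/2) + (C1*sin(2^(1/3)*3^(5/6)*z/4) + C2*cos(2^(1/3)*3^(5/6)*z/4))*exp(6^(1/3)*z/4)


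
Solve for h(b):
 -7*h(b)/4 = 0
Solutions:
 h(b) = 0


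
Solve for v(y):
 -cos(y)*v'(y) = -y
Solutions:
 v(y) = C1 + Integral(y/cos(y), y)


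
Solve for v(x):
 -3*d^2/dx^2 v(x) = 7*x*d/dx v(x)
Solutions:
 v(x) = C1 + C2*erf(sqrt(42)*x/6)


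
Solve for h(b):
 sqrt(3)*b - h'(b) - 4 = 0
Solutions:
 h(b) = C1 + sqrt(3)*b^2/2 - 4*b


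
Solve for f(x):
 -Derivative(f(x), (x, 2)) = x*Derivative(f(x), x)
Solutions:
 f(x) = C1 + C2*erf(sqrt(2)*x/2)


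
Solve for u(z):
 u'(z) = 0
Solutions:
 u(z) = C1


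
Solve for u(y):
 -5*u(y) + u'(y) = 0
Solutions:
 u(y) = C1*exp(5*y)


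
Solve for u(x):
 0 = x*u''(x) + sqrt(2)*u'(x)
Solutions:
 u(x) = C1 + C2*x^(1 - sqrt(2))


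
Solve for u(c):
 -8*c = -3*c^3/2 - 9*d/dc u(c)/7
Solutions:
 u(c) = C1 - 7*c^4/24 + 28*c^2/9


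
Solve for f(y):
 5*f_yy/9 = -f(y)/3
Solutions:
 f(y) = C1*sin(sqrt(15)*y/5) + C2*cos(sqrt(15)*y/5)


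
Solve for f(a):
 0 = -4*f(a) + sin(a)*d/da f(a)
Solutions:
 f(a) = C1*(cos(a)^2 - 2*cos(a) + 1)/(cos(a)^2 + 2*cos(a) + 1)


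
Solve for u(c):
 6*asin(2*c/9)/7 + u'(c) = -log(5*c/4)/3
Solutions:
 u(c) = C1 - c*log(c)/3 - 6*c*asin(2*c/9)/7 - c*log(5) + c/3 + 2*c*log(10)/3 - 3*sqrt(81 - 4*c^2)/7


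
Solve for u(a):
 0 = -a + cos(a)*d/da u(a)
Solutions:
 u(a) = C1 + Integral(a/cos(a), a)


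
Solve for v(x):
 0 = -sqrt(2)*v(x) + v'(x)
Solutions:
 v(x) = C1*exp(sqrt(2)*x)


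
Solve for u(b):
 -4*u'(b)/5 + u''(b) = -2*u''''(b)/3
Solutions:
 u(b) = C1 + C2*exp(b*(-50^(1/3)*(12 + sqrt(194))^(1/3) + 5*20^(1/3)/(12 + sqrt(194))^(1/3))/20)*sin(sqrt(3)*b*(5*20^(1/3)/(12 + sqrt(194))^(1/3) + 50^(1/3)*(12 + sqrt(194))^(1/3))/20) + C3*exp(b*(-50^(1/3)*(12 + sqrt(194))^(1/3) + 5*20^(1/3)/(12 + sqrt(194))^(1/3))/20)*cos(sqrt(3)*b*(5*20^(1/3)/(12 + sqrt(194))^(1/3) + 50^(1/3)*(12 + sqrt(194))^(1/3))/20) + C4*exp(-b*(-50^(1/3)*(12 + sqrt(194))^(1/3) + 5*20^(1/3)/(12 + sqrt(194))^(1/3))/10)


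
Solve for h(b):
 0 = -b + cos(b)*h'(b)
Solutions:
 h(b) = C1 + Integral(b/cos(b), b)


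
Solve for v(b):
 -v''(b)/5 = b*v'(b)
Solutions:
 v(b) = C1 + C2*erf(sqrt(10)*b/2)


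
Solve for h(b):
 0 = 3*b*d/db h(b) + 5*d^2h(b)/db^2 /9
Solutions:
 h(b) = C1 + C2*erf(3*sqrt(30)*b/10)


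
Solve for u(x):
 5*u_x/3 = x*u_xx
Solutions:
 u(x) = C1 + C2*x^(8/3)


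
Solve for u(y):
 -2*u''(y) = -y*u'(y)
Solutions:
 u(y) = C1 + C2*erfi(y/2)


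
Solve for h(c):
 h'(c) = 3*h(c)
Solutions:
 h(c) = C1*exp(3*c)


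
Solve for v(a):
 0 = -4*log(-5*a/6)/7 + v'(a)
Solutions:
 v(a) = C1 + 4*a*log(-a)/7 + 4*a*(-log(6) - 1 + log(5))/7


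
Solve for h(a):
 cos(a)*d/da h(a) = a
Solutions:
 h(a) = C1 + Integral(a/cos(a), a)


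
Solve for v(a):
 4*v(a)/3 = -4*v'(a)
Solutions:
 v(a) = C1*exp(-a/3)


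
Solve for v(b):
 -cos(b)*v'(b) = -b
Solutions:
 v(b) = C1 + Integral(b/cos(b), b)


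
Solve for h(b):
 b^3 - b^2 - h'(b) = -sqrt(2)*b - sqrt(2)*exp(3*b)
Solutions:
 h(b) = C1 + b^4/4 - b^3/3 + sqrt(2)*b^2/2 + sqrt(2)*exp(3*b)/3


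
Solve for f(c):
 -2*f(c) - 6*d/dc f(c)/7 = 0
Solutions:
 f(c) = C1*exp(-7*c/3)


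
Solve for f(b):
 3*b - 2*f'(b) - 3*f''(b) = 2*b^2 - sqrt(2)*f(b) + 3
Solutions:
 f(b) = C1*exp(b*(-1 + sqrt(1 + 3*sqrt(2)))/3) + C2*exp(-b*(1 + sqrt(1 + 3*sqrt(2)))/3) + sqrt(2)*b^2 - 3*sqrt(2)*b/2 + 4*b + 3 + 11*sqrt(2)/2


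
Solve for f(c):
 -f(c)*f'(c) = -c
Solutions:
 f(c) = -sqrt(C1 + c^2)
 f(c) = sqrt(C1 + c^2)


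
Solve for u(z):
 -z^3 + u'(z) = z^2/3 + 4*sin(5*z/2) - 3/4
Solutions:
 u(z) = C1 + z^4/4 + z^3/9 - 3*z/4 - 8*cos(5*z/2)/5


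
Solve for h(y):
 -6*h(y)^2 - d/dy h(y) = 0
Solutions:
 h(y) = 1/(C1 + 6*y)


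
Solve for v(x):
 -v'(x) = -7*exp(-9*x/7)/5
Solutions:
 v(x) = C1 - 49*exp(-9*x/7)/45


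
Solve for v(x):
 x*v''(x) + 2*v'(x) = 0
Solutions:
 v(x) = C1 + C2/x


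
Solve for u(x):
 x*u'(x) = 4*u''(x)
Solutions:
 u(x) = C1 + C2*erfi(sqrt(2)*x/4)


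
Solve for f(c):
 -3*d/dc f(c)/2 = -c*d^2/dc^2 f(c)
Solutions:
 f(c) = C1 + C2*c^(5/2)


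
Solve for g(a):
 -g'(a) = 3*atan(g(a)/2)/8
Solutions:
 Integral(1/atan(_y/2), (_y, g(a))) = C1 - 3*a/8


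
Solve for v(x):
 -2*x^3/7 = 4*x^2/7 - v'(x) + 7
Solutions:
 v(x) = C1 + x^4/14 + 4*x^3/21 + 7*x


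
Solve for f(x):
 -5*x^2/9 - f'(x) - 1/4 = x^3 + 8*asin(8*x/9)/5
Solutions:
 f(x) = C1 - x^4/4 - 5*x^3/27 - 8*x*asin(8*x/9)/5 - x/4 - sqrt(81 - 64*x^2)/5


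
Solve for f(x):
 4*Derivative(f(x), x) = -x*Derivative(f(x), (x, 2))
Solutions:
 f(x) = C1 + C2/x^3


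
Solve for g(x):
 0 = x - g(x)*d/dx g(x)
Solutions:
 g(x) = -sqrt(C1 + x^2)
 g(x) = sqrt(C1 + x^2)


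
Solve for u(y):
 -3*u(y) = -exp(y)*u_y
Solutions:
 u(y) = C1*exp(-3*exp(-y))


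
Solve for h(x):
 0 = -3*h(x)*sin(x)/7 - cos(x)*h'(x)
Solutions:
 h(x) = C1*cos(x)^(3/7)


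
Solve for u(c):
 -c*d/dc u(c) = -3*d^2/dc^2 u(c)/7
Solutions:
 u(c) = C1 + C2*erfi(sqrt(42)*c/6)


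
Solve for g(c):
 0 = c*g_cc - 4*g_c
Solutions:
 g(c) = C1 + C2*c^5


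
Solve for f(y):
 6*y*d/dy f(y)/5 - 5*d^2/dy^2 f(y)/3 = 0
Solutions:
 f(y) = C1 + C2*erfi(3*y/5)


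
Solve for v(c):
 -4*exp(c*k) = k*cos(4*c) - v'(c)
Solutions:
 v(c) = C1 + k*sin(4*c)/4 + 4*exp(c*k)/k


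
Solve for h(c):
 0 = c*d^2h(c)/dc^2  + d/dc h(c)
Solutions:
 h(c) = C1 + C2*log(c)


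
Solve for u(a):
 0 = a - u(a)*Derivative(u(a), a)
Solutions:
 u(a) = -sqrt(C1 + a^2)
 u(a) = sqrt(C1 + a^2)


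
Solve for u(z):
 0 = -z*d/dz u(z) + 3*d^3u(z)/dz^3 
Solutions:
 u(z) = C1 + Integral(C2*airyai(3^(2/3)*z/3) + C3*airybi(3^(2/3)*z/3), z)


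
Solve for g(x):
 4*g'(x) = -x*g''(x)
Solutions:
 g(x) = C1 + C2/x^3


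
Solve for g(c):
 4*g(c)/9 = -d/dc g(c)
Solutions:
 g(c) = C1*exp(-4*c/9)


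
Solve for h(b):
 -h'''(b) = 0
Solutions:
 h(b) = C1 + C2*b + C3*b^2


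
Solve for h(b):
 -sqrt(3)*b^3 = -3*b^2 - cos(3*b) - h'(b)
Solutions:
 h(b) = C1 + sqrt(3)*b^4/4 - b^3 - sin(3*b)/3


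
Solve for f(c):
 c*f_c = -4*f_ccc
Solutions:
 f(c) = C1 + Integral(C2*airyai(-2^(1/3)*c/2) + C3*airybi(-2^(1/3)*c/2), c)


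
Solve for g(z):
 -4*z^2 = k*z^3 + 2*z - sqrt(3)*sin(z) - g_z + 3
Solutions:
 g(z) = C1 + k*z^4/4 + 4*z^3/3 + z^2 + 3*z + sqrt(3)*cos(z)


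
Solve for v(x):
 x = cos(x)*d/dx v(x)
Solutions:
 v(x) = C1 + Integral(x/cos(x), x)


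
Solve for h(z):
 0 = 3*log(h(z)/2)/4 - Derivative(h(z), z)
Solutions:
 4*Integral(1/(-log(_y) + log(2)), (_y, h(z)))/3 = C1 - z


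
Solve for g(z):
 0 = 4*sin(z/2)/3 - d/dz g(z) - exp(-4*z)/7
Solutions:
 g(z) = C1 - 8*cos(z/2)/3 + exp(-4*z)/28


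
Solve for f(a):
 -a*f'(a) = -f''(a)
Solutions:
 f(a) = C1 + C2*erfi(sqrt(2)*a/2)


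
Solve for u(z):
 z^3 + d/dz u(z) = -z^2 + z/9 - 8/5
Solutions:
 u(z) = C1 - z^4/4 - z^3/3 + z^2/18 - 8*z/5


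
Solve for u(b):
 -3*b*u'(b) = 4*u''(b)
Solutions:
 u(b) = C1 + C2*erf(sqrt(6)*b/4)


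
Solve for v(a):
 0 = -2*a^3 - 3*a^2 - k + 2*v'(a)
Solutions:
 v(a) = C1 + a^4/4 + a^3/2 + a*k/2


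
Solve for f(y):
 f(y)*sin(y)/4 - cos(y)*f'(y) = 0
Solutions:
 f(y) = C1/cos(y)^(1/4)


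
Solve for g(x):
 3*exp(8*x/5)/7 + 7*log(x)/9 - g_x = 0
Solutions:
 g(x) = C1 + 7*x*log(x)/9 - 7*x/9 + 15*exp(8*x/5)/56


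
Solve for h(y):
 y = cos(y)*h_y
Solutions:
 h(y) = C1 + Integral(y/cos(y), y)


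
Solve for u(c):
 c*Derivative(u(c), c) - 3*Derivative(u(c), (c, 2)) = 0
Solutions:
 u(c) = C1 + C2*erfi(sqrt(6)*c/6)


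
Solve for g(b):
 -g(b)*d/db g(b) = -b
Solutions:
 g(b) = -sqrt(C1 + b^2)
 g(b) = sqrt(C1 + b^2)


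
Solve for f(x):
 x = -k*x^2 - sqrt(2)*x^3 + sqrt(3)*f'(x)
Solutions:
 f(x) = C1 + sqrt(3)*k*x^3/9 + sqrt(6)*x^4/12 + sqrt(3)*x^2/6


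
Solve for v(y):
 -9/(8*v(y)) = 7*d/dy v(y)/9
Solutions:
 v(y) = -sqrt(C1 - 567*y)/14
 v(y) = sqrt(C1 - 567*y)/14


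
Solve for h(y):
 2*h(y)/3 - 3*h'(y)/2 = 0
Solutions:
 h(y) = C1*exp(4*y/9)


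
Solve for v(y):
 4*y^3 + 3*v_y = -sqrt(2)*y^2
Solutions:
 v(y) = C1 - y^4/3 - sqrt(2)*y^3/9


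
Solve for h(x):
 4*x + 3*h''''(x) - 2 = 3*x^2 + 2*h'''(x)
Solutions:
 h(x) = C1 + C2*x + C3*x^2 + C4*exp(2*x/3) - x^5/40 - 5*x^4/48 - 19*x^3/24


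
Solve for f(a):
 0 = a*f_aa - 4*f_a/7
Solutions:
 f(a) = C1 + C2*a^(11/7)


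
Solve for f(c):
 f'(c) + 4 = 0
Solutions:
 f(c) = C1 - 4*c


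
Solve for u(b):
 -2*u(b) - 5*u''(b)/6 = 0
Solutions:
 u(b) = C1*sin(2*sqrt(15)*b/5) + C2*cos(2*sqrt(15)*b/5)


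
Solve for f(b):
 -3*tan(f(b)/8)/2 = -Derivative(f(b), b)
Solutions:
 f(b) = -8*asin(C1*exp(3*b/16)) + 8*pi
 f(b) = 8*asin(C1*exp(3*b/16))


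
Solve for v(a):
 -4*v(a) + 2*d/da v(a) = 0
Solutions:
 v(a) = C1*exp(2*a)


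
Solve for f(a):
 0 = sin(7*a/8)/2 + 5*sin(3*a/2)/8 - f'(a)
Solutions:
 f(a) = C1 - 4*cos(7*a/8)/7 - 5*cos(3*a/2)/12


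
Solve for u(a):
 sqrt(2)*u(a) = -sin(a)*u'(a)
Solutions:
 u(a) = C1*(cos(a) + 1)^(sqrt(2)/2)/(cos(a) - 1)^(sqrt(2)/2)


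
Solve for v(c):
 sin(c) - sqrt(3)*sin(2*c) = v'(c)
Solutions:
 v(c) = C1 - cos(c) + sqrt(3)*cos(2*c)/2


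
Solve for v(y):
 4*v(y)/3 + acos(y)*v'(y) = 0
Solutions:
 v(y) = C1*exp(-4*Integral(1/acos(y), y)/3)


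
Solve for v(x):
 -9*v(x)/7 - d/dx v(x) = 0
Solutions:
 v(x) = C1*exp(-9*x/7)


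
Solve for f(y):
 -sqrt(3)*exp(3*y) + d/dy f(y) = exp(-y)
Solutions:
 f(y) = C1 + sqrt(3)*exp(3*y)/3 - exp(-y)


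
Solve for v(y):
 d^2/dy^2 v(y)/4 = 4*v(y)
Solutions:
 v(y) = C1*exp(-4*y) + C2*exp(4*y)


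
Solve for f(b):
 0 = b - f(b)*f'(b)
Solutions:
 f(b) = -sqrt(C1 + b^2)
 f(b) = sqrt(C1 + b^2)


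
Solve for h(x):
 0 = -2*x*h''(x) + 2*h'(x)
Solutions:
 h(x) = C1 + C2*x^2


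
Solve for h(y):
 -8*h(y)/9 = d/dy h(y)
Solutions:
 h(y) = C1*exp(-8*y/9)


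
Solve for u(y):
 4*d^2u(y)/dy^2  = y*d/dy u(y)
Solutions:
 u(y) = C1 + C2*erfi(sqrt(2)*y/4)


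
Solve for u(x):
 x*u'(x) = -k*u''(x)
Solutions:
 u(x) = C1 + C2*sqrt(k)*erf(sqrt(2)*x*sqrt(1/k)/2)


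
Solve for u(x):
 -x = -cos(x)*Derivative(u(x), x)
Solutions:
 u(x) = C1 + Integral(x/cos(x), x)


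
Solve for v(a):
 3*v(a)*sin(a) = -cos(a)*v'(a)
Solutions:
 v(a) = C1*cos(a)^3


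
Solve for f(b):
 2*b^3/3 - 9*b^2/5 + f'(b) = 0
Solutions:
 f(b) = C1 - b^4/6 + 3*b^3/5


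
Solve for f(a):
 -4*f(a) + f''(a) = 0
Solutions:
 f(a) = C1*exp(-2*a) + C2*exp(2*a)


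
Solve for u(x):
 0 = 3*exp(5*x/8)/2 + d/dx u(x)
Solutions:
 u(x) = C1 - 12*exp(5*x/8)/5


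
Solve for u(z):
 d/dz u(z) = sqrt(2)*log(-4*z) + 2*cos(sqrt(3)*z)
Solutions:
 u(z) = C1 + sqrt(2)*z*(log(-z) - 1) + 2*sqrt(2)*z*log(2) + 2*sqrt(3)*sin(sqrt(3)*z)/3


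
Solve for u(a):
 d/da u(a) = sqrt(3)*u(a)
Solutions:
 u(a) = C1*exp(sqrt(3)*a)


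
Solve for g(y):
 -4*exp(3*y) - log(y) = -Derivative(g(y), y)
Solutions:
 g(y) = C1 + y*log(y) - y + 4*exp(3*y)/3


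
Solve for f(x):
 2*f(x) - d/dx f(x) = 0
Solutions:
 f(x) = C1*exp(2*x)


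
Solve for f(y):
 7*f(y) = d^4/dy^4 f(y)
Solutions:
 f(y) = C1*exp(-7^(1/4)*y) + C2*exp(7^(1/4)*y) + C3*sin(7^(1/4)*y) + C4*cos(7^(1/4)*y)


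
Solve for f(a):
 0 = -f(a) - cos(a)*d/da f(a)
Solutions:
 f(a) = C1*sqrt(sin(a) - 1)/sqrt(sin(a) + 1)


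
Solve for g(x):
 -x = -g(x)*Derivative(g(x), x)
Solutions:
 g(x) = -sqrt(C1 + x^2)
 g(x) = sqrt(C1 + x^2)


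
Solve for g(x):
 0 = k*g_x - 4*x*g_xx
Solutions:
 g(x) = C1 + x^(re(k)/4 + 1)*(C2*sin(log(x)*Abs(im(k))/4) + C3*cos(log(x)*im(k)/4))


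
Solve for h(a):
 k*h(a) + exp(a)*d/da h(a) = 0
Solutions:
 h(a) = C1*exp(k*exp(-a))


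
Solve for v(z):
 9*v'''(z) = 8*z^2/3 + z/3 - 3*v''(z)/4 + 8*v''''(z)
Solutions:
 v(z) = C1 + C2*z + C3*exp(z*(9 - sqrt(105))/16) + C4*exp(z*(9 + sqrt(105))/16) + 8*z^4/27 - 382*z^3/27 + 14776*z^2/27


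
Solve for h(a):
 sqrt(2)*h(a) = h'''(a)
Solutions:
 h(a) = C3*exp(2^(1/6)*a) + (C1*sin(2^(1/6)*sqrt(3)*a/2) + C2*cos(2^(1/6)*sqrt(3)*a/2))*exp(-2^(1/6)*a/2)


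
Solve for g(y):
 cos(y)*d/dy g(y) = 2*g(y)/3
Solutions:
 g(y) = C1*(sin(y) + 1)^(1/3)/(sin(y) - 1)^(1/3)


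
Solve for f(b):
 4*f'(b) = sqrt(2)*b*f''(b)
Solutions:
 f(b) = C1 + C2*b^(1 + 2*sqrt(2))


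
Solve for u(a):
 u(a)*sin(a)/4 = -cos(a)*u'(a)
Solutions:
 u(a) = C1*cos(a)^(1/4)


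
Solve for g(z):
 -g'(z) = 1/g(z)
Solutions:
 g(z) = -sqrt(C1 - 2*z)
 g(z) = sqrt(C1 - 2*z)


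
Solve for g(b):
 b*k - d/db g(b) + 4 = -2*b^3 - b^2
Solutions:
 g(b) = C1 + b^4/2 + b^3/3 + b^2*k/2 + 4*b
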